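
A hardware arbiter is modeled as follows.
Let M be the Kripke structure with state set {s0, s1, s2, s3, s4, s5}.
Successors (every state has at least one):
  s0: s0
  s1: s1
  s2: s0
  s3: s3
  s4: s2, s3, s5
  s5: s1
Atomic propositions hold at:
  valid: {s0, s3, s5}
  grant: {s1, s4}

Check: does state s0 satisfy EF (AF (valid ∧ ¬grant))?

Yes

Sat(¬grant) = {s0, s2, s3, s5}
Sat(valid ∧ ¬grant) = {s0, s3, s5}
AF (valid ∧ ¬grant): least fixpoint, start Z0 = {s0, s3, s5}, add states with every successor in Z. Z1 = {s0, s2, s3, s5}; Z2 = {s0, s2, s3, s4, s5}; fixed.
Sat(AF (valid ∧ ¬grant)) = {s0, s2, s3, s4, s5}
EF (AF (valid ∧ ¬grant)): least fixpoint, start Z0 = {s0, s2, s3, s4, s5}, add states with some successor in Z. Already a fixed point.
Sat(EF (AF (valid ∧ ¬grant))) = {s0, s2, s3, s4, s5}
s0 ∈ Sat(EF (AF (valid ∧ ¬grant))) = {s0, s2, s3, s4, s5}, so the formula holds at s0.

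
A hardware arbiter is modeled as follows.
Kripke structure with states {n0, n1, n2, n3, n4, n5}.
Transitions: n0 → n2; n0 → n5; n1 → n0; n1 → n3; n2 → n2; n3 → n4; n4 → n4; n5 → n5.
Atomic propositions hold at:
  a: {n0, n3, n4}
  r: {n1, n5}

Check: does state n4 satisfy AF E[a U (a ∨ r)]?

Yes

Sat(a ∨ r) = {n0, n1, n3, n4, n5}
E[a U (a ∨ r)]: least fixpoint, start Z0 = Sat((a ∨ r)) = {n0, n1, n3, n4, n5}, add states in Sat(a) with some successor in Z. Already a fixed point.
Sat(E[a U (a ∨ r)]) = {n0, n1, n3, n4, n5}
AF E[a U (a ∨ r)]: least fixpoint, start Z0 = {n0, n1, n3, n4, n5}, add states with every successor in Z. Already a fixed point.
Sat(AF E[a U (a ∨ r)]) = {n0, n1, n3, n4, n5}
n4 ∈ Sat(AF E[a U (a ∨ r)]) = {n0, n1, n3, n4, n5}, so the formula holds at n4.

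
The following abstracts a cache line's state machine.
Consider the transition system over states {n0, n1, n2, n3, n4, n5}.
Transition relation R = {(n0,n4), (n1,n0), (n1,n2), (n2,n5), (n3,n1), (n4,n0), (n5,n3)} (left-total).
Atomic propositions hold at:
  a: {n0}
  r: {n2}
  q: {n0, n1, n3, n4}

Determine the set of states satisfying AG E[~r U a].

Sat(~r) = {n0, n1, n3, n4, n5}
E[~r U a]: least fixpoint, start Z0 = Sat(a) = {n0}, add states in Sat(~r) with some successor in Z. Z1 = {n0, n1, n4}; Z2 = {n0, n1, n3, n4}; Z3 = {n0, n1, n3, n4, n5}; fixed.
Sat(E[~r U a]) = {n0, n1, n3, n4, n5}
AG E[~r U a]: greatest fixpoint, start Z0 = {n0, n1, n3, n4, n5}, keep only states in Sat with every successor in Z. Z1 = {n0, n3, n4, n5}; Z2 = {n0, n4, n5}; Z3 = {n0, n4}; fixed.
Sat(AG E[~r U a]) = {n0, n4}

{n0, n4}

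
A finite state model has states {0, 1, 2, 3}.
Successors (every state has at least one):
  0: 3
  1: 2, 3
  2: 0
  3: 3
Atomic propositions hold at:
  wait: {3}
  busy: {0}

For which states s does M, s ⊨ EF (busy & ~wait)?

{0, 1, 2}

Sat(~wait) = {0, 1, 2}
Sat(busy & ~wait) = {0}
EF (busy & ~wait): least fixpoint, start Z0 = {0}, add states with some successor in Z. Z1 = {0, 2}; Z2 = {0, 1, 2}; fixed.
Sat(EF (busy & ~wait)) = {0, 1, 2}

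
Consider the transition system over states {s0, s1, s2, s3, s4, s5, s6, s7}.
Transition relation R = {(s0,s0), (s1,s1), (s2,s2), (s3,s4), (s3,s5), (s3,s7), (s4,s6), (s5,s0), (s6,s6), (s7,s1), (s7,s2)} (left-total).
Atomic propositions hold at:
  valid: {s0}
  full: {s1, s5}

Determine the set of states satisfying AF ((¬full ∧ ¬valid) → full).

{s0, s1, s5}

Sat(¬full) = {s0, s2, s3, s4, s6, s7}
Sat(¬valid) = {s1, s2, s3, s4, s5, s6, s7}
Sat(¬full ∧ ¬valid) = {s2, s3, s4, s6, s7}
Sat((¬full ∧ ¬valid) → full) = {s0, s1, s5}
AF ((¬full ∧ ¬valid) → full): least fixpoint, start Z0 = {s0, s1, s5}, add states with every successor in Z. Already a fixed point.
Sat(AF ((¬full ∧ ¬valid) → full)) = {s0, s1, s5}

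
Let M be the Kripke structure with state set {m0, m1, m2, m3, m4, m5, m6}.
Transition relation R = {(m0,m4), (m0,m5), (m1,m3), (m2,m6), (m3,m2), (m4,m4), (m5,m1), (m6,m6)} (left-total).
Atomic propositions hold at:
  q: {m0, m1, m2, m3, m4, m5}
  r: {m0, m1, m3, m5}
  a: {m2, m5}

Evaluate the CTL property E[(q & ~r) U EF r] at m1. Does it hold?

Sat(~r) = {m2, m4, m6}
Sat(q & ~r) = {m2, m4}
EF r: least fixpoint, start Z0 = {m0, m1, m3, m5}, add states with some successor in Z. Already a fixed point.
Sat(EF r) = {m0, m1, m3, m5}
E[(q & ~r) U EF r]: least fixpoint, start Z0 = Sat(EF r) = {m0, m1, m3, m5}, add states in Sat(q & ~r) with some successor in Z. Already a fixed point.
Sat(E[(q & ~r) U EF r]) = {m0, m1, m3, m5}
m1 ∈ Sat(E[(q & ~r) U EF r]) = {m0, m1, m3, m5}, so the formula holds at m1.

Yes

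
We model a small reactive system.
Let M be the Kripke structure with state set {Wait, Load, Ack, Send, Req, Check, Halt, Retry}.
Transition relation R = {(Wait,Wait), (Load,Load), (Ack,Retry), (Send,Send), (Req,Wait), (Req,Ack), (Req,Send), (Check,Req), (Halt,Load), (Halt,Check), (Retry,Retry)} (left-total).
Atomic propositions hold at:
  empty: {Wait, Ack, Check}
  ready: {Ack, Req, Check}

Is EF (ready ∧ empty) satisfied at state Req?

Yes

Sat(ready ∧ empty) = {Ack, Check}
EF (ready ∧ empty): least fixpoint, start Z0 = {Ack, Check}, add states with some successor in Z. Z1 = {Ack, Req, Check, Halt}; fixed.
Sat(EF (ready ∧ empty)) = {Ack, Req, Check, Halt}
Req ∈ Sat(EF (ready ∧ empty)) = {Ack, Req, Check, Halt}, so the formula holds at Req.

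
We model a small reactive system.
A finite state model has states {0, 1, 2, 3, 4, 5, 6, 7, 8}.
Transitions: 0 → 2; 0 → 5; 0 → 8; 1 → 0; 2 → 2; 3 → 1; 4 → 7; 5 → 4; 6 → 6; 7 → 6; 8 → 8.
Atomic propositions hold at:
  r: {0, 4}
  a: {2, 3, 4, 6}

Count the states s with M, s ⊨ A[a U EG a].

2

EG a: greatest fixpoint, start Z0 = {2, 3, 4, 6}, keep only states in Sat with some successor in Z. Z1 = {2, 6}; fixed.
Sat(EG a) = {2, 6}
A[a U EG a]: least fixpoint, start Z0 = Sat(EG a) = {2, 6}, add states in Sat(a) with every successor in Z. Already a fixed point.
Sat(A[a U EG a]) = {2, 6}
|Sat(A[a U EG a])| = |{2, 6}| = 2.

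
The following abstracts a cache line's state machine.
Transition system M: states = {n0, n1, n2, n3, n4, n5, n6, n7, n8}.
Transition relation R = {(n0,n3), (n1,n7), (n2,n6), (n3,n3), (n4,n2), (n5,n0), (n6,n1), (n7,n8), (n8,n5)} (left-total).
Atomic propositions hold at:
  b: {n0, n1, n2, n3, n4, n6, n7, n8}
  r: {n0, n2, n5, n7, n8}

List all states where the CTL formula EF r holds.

EF r: least fixpoint, start Z0 = {n0, n2, n5, n7, n8}, add states with some successor in Z. Z1 = {n0, n1, n2, n4, n5, n7, n8}; Z2 = {n0, n1, n2, n4, n5, n6, n7, n8}; fixed.
Sat(EF r) = {n0, n1, n2, n4, n5, n6, n7, n8}

{n0, n1, n2, n4, n5, n6, n7, n8}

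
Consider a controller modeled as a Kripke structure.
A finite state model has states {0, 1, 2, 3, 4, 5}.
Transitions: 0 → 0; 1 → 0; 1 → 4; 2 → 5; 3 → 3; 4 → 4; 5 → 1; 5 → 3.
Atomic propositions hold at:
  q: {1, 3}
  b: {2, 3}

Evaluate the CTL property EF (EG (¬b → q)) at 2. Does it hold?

Yes

Sat(¬b) = {0, 1, 4, 5}
Sat(¬b → q) = {1, 2, 3}
EG (¬b → q): greatest fixpoint, start Z0 = {1, 2, 3}, keep only states in Sat with some successor in Z. Z1 = {3}; fixed.
Sat(EG (¬b → q)) = {3}
EF (EG (¬b → q)): least fixpoint, start Z0 = {3}, add states with some successor in Z. Z1 = {3, 5}; Z2 = {2, 3, 5}; fixed.
Sat(EF (EG (¬b → q))) = {2, 3, 5}
2 ∈ Sat(EF (EG (¬b → q))) = {2, 3, 5}, so the formula holds at 2.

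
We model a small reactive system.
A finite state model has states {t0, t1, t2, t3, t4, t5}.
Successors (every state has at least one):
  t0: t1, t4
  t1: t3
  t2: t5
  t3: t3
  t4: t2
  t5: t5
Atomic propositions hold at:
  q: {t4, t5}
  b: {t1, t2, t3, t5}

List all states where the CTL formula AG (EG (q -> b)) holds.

{t1, t2, t3, t5}

Sat(q -> b) = {t0, t1, t2, t3, t5}
EG (q -> b): greatest fixpoint, start Z0 = {t0, t1, t2, t3, t5}, keep only states in Sat with some successor in Z. Already a fixed point.
Sat(EG (q -> b)) = {t0, t1, t2, t3, t5}
AG (EG (q -> b)): greatest fixpoint, start Z0 = {t0, t1, t2, t3, t5}, keep only states in Sat with every successor in Z. Z1 = {t1, t2, t3, t5}; fixed.
Sat(AG (EG (q -> b))) = {t1, t2, t3, t5}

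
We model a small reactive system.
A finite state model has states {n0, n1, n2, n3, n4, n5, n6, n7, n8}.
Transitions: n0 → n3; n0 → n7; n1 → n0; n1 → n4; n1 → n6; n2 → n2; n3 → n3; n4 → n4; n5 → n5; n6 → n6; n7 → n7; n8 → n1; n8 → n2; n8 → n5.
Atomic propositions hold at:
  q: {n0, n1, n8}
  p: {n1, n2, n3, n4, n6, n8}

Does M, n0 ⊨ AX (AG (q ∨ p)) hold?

No

Sat(q ∨ p) = {n0, n1, n2, n3, n4, n6, n8}
AG (q ∨ p): greatest fixpoint, start Z0 = {n0, n1, n2, n3, n4, n6, n8}, keep only states in Sat with every successor in Z. Z1 = {n1, n2, n3, n4, n6}; Z2 = {n2, n3, n4, n6}; fixed.
Sat(AG (q ∨ p)) = {n2, n3, n4, n6}
Sat(AX (AG (q ∨ p))) = {s : every successor in {n2, n3, n4, n6}} = {n2, n3, n4, n6}
n0 ∉ Sat(AX (AG (q ∨ p))) = {n2, n3, n4, n6}, so the formula does not hold at n0.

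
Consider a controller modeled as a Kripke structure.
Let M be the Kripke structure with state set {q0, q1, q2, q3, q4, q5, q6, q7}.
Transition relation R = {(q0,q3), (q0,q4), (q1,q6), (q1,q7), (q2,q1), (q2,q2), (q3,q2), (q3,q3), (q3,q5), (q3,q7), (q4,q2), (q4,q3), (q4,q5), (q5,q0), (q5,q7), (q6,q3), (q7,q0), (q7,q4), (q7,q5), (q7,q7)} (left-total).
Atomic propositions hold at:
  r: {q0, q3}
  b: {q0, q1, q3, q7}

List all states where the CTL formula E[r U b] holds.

E[r U b]: least fixpoint, start Z0 = Sat(b) = {q0, q1, q3, q7}, add states in Sat(r) with some successor in Z. Already a fixed point.
Sat(E[r U b]) = {q0, q1, q3, q7}

{q0, q1, q3, q7}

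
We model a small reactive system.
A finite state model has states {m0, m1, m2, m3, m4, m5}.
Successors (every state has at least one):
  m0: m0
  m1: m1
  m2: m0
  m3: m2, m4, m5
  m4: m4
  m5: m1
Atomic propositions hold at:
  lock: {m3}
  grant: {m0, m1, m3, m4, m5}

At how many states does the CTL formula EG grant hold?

5

EG grant: greatest fixpoint, start Z0 = {m0, m1, m3, m4, m5}, keep only states in Sat with some successor in Z. Already a fixed point.
Sat(EG grant) = {m0, m1, m3, m4, m5}
|Sat(EG grant)| = |{m0, m1, m3, m4, m5}| = 5.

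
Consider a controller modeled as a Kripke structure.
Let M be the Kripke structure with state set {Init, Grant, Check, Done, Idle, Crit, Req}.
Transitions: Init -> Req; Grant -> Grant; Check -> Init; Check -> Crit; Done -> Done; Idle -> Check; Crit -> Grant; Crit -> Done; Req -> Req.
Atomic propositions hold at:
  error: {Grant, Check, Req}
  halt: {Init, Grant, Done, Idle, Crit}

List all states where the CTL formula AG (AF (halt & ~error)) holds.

Sat(~error) = {Init, Done, Idle, Crit}
Sat(halt & ~error) = {Init, Done, Idle, Crit}
AF (halt & ~error): least fixpoint, start Z0 = {Init, Done, Idle, Crit}, add states with every successor in Z. Z1 = {Init, Check, Done, Idle, Crit}; fixed.
Sat(AF (halt & ~error)) = {Init, Check, Done, Idle, Crit}
AG (AF (halt & ~error)): greatest fixpoint, start Z0 = {Init, Check, Done, Idle, Crit}, keep only states in Sat with every successor in Z. Z1 = {Check, Done, Idle}; Z2 = {Done, Idle}; Z3 = {Done}; fixed.
Sat(AG (AF (halt & ~error))) = {Done}

{Done}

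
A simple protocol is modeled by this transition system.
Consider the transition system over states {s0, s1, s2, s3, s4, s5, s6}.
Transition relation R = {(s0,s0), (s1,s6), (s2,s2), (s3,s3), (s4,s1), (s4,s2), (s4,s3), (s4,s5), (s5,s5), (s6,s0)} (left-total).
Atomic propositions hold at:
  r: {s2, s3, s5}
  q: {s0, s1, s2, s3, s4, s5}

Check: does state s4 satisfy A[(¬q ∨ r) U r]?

Sat(¬q) = {s6}
Sat(¬q ∨ r) = {s2, s3, s5, s6}
A[(¬q ∨ r) U r]: least fixpoint, start Z0 = Sat(r) = {s2, s3, s5}, add states in Sat(¬q ∨ r) with every successor in Z. Already a fixed point.
Sat(A[(¬q ∨ r) U r]) = {s2, s3, s5}
s4 ∉ Sat(A[(¬q ∨ r) U r]) = {s2, s3, s5}, so the formula does not hold at s4.

No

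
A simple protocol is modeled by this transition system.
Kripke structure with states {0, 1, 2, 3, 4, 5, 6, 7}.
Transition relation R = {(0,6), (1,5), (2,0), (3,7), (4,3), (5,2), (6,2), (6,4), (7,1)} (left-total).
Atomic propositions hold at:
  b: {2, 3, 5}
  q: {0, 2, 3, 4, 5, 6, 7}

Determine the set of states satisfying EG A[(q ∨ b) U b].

{0, 2, 5, 6}

Sat(q ∨ b) = {0, 2, 3, 4, 5, 6, 7}
A[(q ∨ b) U b]: least fixpoint, start Z0 = Sat(b) = {2, 3, 5}, add states in Sat(q ∨ b) with every successor in Z. Z1 = {2, 3, 4, 5}; Z2 = {2, 3, 4, 5, 6}; Z3 = {0, 2, 3, 4, 5, 6}; fixed.
Sat(A[(q ∨ b) U b]) = {0, 2, 3, 4, 5, 6}
EG A[(q ∨ b) U b]: greatest fixpoint, start Z0 = {0, 2, 3, 4, 5, 6}, keep only states in Sat with some successor in Z. Z1 = {0, 2, 4, 5, 6}; Z2 = {0, 2, 5, 6}; fixed.
Sat(EG A[(q ∨ b) U b]) = {0, 2, 5, 6}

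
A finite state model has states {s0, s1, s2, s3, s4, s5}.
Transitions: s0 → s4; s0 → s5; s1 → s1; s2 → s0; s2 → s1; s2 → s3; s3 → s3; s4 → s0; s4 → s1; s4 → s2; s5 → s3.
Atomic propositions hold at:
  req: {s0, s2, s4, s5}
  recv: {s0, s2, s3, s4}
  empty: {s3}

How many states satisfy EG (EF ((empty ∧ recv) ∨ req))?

Sat(empty ∧ recv) = {s3}
Sat((empty ∧ recv) ∨ req) = {s0, s2, s3, s4, s5}
EF ((empty ∧ recv) ∨ req): least fixpoint, start Z0 = {s0, s2, s3, s4, s5}, add states with some successor in Z. Already a fixed point.
Sat(EF ((empty ∧ recv) ∨ req)) = {s0, s2, s3, s4, s5}
EG (EF ((empty ∧ recv) ∨ req)): greatest fixpoint, start Z0 = {s0, s2, s3, s4, s5}, keep only states in Sat with some successor in Z. Already a fixed point.
Sat(EG (EF ((empty ∧ recv) ∨ req))) = {s0, s2, s3, s4, s5}
|Sat(EG (EF ((empty ∧ recv) ∨ req)))| = |{s0, s2, s3, s4, s5}| = 5.

5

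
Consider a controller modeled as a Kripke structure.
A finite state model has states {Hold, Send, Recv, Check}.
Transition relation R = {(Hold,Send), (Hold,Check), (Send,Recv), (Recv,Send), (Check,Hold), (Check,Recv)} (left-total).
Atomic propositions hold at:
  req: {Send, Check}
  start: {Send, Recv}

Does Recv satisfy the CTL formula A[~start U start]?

Yes

Sat(~start) = {Hold, Check}
A[~start U start]: least fixpoint, start Z0 = Sat(start) = {Send, Recv}, add states in Sat(~start) with every successor in Z. Already a fixed point.
Sat(A[~start U start]) = {Send, Recv}
Recv ∈ Sat(A[~start U start]) = {Send, Recv}, so the formula holds at Recv.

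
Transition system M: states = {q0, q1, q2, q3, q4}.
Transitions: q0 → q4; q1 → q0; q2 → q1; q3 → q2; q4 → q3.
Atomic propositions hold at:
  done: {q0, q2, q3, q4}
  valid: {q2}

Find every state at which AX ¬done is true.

{q2}

Sat(¬done) = {q1}
Sat(AX ¬done) = {s : every successor in {q1}} = {q2}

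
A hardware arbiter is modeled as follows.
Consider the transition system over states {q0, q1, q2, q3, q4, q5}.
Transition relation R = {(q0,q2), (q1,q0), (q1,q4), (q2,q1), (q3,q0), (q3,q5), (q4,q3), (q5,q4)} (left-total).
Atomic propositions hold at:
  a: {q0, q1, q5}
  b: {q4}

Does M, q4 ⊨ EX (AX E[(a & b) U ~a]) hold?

No

Sat(a & b) = ∅
Sat(~a) = {q2, q3, q4}
E[(a & b) U ~a]: least fixpoint, start Z0 = Sat(~a) = {q2, q3, q4}, add states in Sat(a & b) with some successor in Z. Already a fixed point.
Sat(E[(a & b) U ~a]) = {q2, q3, q4}
Sat(AX E[(a & b) U ~a]) = {s : every successor in {q2, q3, q4}} = {q0, q4, q5}
Sat(EX (AX E[(a & b) U ~a])) = {s : some successor in {q0, q4, q5}} = {q1, q3, q5}
q4 ∉ Sat(EX (AX E[(a & b) U ~a])) = {q1, q3, q5}, so the formula does not hold at q4.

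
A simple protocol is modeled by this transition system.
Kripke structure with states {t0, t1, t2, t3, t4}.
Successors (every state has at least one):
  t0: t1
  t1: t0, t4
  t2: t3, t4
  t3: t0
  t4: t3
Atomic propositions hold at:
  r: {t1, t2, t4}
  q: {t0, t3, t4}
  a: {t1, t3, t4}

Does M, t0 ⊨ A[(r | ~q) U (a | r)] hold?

No

Sat(~q) = {t1, t2}
Sat(r | ~q) = {t1, t2, t4}
Sat(a | r) = {t1, t2, t3, t4}
A[(r | ~q) U (a | r)]: least fixpoint, start Z0 = Sat((a | r)) = {t1, t2, t3, t4}, add states in Sat(r | ~q) with every successor in Z. Already a fixed point.
Sat(A[(r | ~q) U (a | r)]) = {t1, t2, t3, t4}
t0 ∉ Sat(A[(r | ~q) U (a | r)]) = {t1, t2, t3, t4}, so the formula does not hold at t0.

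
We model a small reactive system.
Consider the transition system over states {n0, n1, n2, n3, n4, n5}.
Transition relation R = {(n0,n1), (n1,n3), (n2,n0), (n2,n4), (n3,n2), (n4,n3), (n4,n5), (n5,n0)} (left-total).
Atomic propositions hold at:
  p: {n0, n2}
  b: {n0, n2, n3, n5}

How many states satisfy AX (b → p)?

4

Sat(b → p) = {n0, n1, n2, n4}
Sat(AX (b → p)) = {s : every successor in {n0, n1, n2, n4}} = {n0, n2, n3, n5}
|Sat(AX (b → p))| = |{n0, n2, n3, n5}| = 4.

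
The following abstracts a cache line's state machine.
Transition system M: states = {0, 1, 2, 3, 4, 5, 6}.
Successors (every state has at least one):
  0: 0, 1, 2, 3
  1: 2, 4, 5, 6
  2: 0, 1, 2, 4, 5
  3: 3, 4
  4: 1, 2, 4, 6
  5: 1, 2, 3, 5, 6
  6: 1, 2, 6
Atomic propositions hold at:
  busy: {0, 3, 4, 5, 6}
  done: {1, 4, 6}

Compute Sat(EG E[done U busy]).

E[done U busy]: least fixpoint, start Z0 = Sat(busy) = {0, 3, 4, 5, 6}, add states in Sat(done) with some successor in Z. Z1 = {0, 1, 3, 4, 5, 6}; fixed.
Sat(E[done U busy]) = {0, 1, 3, 4, 5, 6}
EG E[done U busy]: greatest fixpoint, start Z0 = {0, 1, 3, 4, 5, 6}, keep only states in Sat with some successor in Z. Already a fixed point.
Sat(EG E[done U busy]) = {0, 1, 3, 4, 5, 6}

{0, 1, 3, 4, 5, 6}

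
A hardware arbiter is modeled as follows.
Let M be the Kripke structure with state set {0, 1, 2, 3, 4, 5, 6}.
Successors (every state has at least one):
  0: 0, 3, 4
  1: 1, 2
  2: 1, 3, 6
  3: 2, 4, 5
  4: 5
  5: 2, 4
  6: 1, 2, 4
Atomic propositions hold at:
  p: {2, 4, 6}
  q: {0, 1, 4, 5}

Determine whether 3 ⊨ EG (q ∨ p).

Sat(q ∨ p) = {0, 1, 2, 4, 5, 6}
EG (q ∨ p): greatest fixpoint, start Z0 = {0, 1, 2, 4, 5, 6}, keep only states in Sat with some successor in Z. Already a fixed point.
Sat(EG (q ∨ p)) = {0, 1, 2, 4, 5, 6}
3 ∉ Sat(EG (q ∨ p)) = {0, 1, 2, 4, 5, 6}, so the formula does not hold at 3.

No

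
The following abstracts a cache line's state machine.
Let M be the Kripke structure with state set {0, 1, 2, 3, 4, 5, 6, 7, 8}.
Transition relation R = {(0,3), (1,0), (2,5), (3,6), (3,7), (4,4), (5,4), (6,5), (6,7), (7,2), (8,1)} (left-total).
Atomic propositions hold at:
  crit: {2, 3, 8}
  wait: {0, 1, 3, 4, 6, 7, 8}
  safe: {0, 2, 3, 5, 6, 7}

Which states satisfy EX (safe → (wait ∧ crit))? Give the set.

{0, 4, 5, 8}

Sat(wait ∧ crit) = {3, 8}
Sat(safe → (wait ∧ crit)) = {1, 3, 4, 8}
Sat(EX (safe → (wait ∧ crit))) = {s : some successor in {1, 3, 4, 8}} = {0, 4, 5, 8}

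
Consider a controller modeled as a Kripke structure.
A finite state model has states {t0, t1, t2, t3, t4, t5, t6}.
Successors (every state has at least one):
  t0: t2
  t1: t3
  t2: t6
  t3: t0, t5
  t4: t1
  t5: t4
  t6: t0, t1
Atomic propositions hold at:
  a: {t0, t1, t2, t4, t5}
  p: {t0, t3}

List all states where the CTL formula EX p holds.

Sat(EX p) = {s : some successor in {t0, t3}} = {t1, t3, t6}

{t1, t3, t6}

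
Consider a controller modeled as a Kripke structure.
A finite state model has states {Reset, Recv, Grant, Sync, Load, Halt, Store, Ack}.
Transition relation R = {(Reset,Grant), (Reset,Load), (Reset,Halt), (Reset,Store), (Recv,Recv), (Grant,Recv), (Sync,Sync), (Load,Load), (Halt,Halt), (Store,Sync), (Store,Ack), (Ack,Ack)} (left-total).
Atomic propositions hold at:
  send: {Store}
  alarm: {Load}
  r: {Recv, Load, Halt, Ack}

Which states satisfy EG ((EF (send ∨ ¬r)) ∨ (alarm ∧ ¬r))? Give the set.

Sat(¬r) = {Reset, Grant, Sync, Store}
Sat(send ∨ ¬r) = {Reset, Grant, Sync, Store}
EF (send ∨ ¬r): least fixpoint, start Z0 = {Reset, Grant, Sync, Store}, add states with some successor in Z. Already a fixed point.
Sat(EF (send ∨ ¬r)) = {Reset, Grant, Sync, Store}
Sat(alarm ∧ ¬r) = ∅
Sat((EF (send ∨ ¬r)) ∨ (alarm ∧ ¬r)) = {Reset, Grant, Sync, Store}
EG ((EF (send ∨ ¬r)) ∨ (alarm ∧ ¬r)): greatest fixpoint, start Z0 = {Reset, Grant, Sync, Store}, keep only states in Sat with some successor in Z. Z1 = {Reset, Sync, Store}; fixed.
Sat(EG ((EF (send ∨ ¬r)) ∨ (alarm ∧ ¬r))) = {Reset, Sync, Store}

{Reset, Sync, Store}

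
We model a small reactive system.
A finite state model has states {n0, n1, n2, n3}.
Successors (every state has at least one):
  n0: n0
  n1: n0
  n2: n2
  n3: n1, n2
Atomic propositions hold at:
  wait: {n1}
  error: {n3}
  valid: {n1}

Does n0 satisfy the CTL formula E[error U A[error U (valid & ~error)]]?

Sat(~error) = {n0, n1, n2}
Sat(valid & ~error) = {n1}
A[error U (valid & ~error)]: least fixpoint, start Z0 = Sat((valid & ~error)) = {n1}, add states in Sat(error) with every successor in Z. Already a fixed point.
Sat(A[error U (valid & ~error)]) = {n1}
E[error U A[error U (valid & ~error)]]: least fixpoint, start Z0 = Sat(A[error U (valid & ~error)]) = {n1}, add states in Sat(error) with some successor in Z. Z1 = {n1, n3}; fixed.
Sat(E[error U A[error U (valid & ~error)]]) = {n1, n3}
n0 ∉ Sat(E[error U A[error U (valid & ~error)]]) = {n1, n3}, so the formula does not hold at n0.

No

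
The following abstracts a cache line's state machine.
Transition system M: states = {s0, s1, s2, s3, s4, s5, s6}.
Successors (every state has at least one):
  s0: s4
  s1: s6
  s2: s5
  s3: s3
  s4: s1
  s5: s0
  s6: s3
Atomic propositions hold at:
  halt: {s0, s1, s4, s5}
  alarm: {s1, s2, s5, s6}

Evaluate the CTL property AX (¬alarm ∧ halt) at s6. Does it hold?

Sat(¬alarm) = {s0, s3, s4}
Sat(¬alarm ∧ halt) = {s0, s4}
Sat(AX (¬alarm ∧ halt)) = {s : every successor in {s0, s4}} = {s0, s5}
s6 ∉ Sat(AX (¬alarm ∧ halt)) = {s0, s5}, so the formula does not hold at s6.

No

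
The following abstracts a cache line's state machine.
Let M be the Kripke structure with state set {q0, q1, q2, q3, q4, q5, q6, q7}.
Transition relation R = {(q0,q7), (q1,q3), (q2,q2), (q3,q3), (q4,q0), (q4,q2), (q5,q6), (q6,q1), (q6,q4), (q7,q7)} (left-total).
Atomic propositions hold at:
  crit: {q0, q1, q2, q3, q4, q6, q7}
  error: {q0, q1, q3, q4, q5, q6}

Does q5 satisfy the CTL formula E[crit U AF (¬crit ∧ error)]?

Sat(¬crit) = {q5}
Sat(¬crit ∧ error) = {q5}
AF (¬crit ∧ error): least fixpoint, start Z0 = {q5}, add states with every successor in Z. Already a fixed point.
Sat(AF (¬crit ∧ error)) = {q5}
E[crit U AF (¬crit ∧ error)]: least fixpoint, start Z0 = Sat(AF (¬crit ∧ error)) = {q5}, add states in Sat(crit) with some successor in Z. Already a fixed point.
Sat(E[crit U AF (¬crit ∧ error)]) = {q5}
q5 ∈ Sat(E[crit U AF (¬crit ∧ error)]) = {q5}, so the formula holds at q5.

Yes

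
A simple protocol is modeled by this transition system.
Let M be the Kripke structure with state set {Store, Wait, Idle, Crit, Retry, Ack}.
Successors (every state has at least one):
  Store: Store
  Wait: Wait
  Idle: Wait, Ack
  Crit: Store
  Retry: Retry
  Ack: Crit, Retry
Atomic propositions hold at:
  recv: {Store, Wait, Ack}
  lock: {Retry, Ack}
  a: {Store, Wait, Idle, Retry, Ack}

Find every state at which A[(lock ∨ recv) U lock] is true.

{Retry, Ack}

Sat(lock ∨ recv) = {Store, Wait, Retry, Ack}
A[(lock ∨ recv) U lock]: least fixpoint, start Z0 = Sat(lock) = {Retry, Ack}, add states in Sat(lock ∨ recv) with every successor in Z. Already a fixed point.
Sat(A[(lock ∨ recv) U lock]) = {Retry, Ack}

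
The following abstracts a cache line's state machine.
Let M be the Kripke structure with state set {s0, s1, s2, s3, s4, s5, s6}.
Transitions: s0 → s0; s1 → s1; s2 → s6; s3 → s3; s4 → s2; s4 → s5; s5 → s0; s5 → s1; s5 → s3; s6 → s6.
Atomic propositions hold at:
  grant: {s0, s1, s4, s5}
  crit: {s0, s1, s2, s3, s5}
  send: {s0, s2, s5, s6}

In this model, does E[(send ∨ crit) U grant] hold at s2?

No

Sat(send ∨ crit) = {s0, s1, s2, s3, s5, s6}
E[(send ∨ crit) U grant]: least fixpoint, start Z0 = Sat(grant) = {s0, s1, s4, s5}, add states in Sat(send ∨ crit) with some successor in Z. Already a fixed point.
Sat(E[(send ∨ crit) U grant]) = {s0, s1, s4, s5}
s2 ∉ Sat(E[(send ∨ crit) U grant]) = {s0, s1, s4, s5}, so the formula does not hold at s2.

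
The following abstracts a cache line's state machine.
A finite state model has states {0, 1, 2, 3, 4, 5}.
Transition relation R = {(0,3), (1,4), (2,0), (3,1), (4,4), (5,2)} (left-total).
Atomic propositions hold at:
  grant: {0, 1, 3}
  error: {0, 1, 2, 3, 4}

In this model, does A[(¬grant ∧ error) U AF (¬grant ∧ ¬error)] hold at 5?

Yes

Sat(¬grant) = {2, 4, 5}
Sat(¬grant ∧ error) = {2, 4}
Sat(¬error) = {5}
Sat(¬grant ∧ ¬error) = {5}
AF (¬grant ∧ ¬error): least fixpoint, start Z0 = {5}, add states with every successor in Z. Already a fixed point.
Sat(AF (¬grant ∧ ¬error)) = {5}
A[(¬grant ∧ error) U AF (¬grant ∧ ¬error)]: least fixpoint, start Z0 = Sat(AF (¬grant ∧ ¬error)) = {5}, add states in Sat(¬grant ∧ error) with every successor in Z. Already a fixed point.
Sat(A[(¬grant ∧ error) U AF (¬grant ∧ ¬error)]) = {5}
5 ∈ Sat(A[(¬grant ∧ error) U AF (¬grant ∧ ¬error)]) = {5}, so the formula holds at 5.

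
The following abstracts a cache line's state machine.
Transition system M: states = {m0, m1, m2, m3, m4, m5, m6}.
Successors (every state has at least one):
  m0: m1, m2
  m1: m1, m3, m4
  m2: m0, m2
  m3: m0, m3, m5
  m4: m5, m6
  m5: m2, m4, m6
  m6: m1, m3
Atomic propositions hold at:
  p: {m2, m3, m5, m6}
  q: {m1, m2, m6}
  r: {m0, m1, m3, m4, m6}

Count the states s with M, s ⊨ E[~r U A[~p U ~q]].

5

Sat(~r) = {m2, m5}
Sat(~p) = {m0, m1, m4}
Sat(~q) = {m0, m3, m4, m5}
A[~p U ~q]: least fixpoint, start Z0 = Sat(~q) = {m0, m3, m4, m5}, add states in Sat(~p) with every successor in Z. Already a fixed point.
Sat(A[~p U ~q]) = {m0, m3, m4, m5}
E[~r U A[~p U ~q]]: least fixpoint, start Z0 = Sat(A[~p U ~q]) = {m0, m3, m4, m5}, add states in Sat(~r) with some successor in Z. Z1 = {m0, m2, m3, m4, m5}; fixed.
Sat(E[~r U A[~p U ~q]]) = {m0, m2, m3, m4, m5}
|Sat(E[~r U A[~p U ~q]])| = |{m0, m2, m3, m4, m5}| = 5.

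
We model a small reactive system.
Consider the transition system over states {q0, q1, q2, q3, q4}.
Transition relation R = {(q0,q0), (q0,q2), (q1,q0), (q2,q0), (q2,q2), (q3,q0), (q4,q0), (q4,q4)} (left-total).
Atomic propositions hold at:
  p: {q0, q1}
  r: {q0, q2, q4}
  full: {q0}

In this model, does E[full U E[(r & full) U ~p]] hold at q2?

Sat(r & full) = {q0}
Sat(~p) = {q2, q3, q4}
E[(r & full) U ~p]: least fixpoint, start Z0 = Sat(~p) = {q2, q3, q4}, add states in Sat(r & full) with some successor in Z. Z1 = {q0, q2, q3, q4}; fixed.
Sat(E[(r & full) U ~p]) = {q0, q2, q3, q4}
E[full U E[(r & full) U ~p]]: least fixpoint, start Z0 = Sat(E[(r & full) U ~p]) = {q0, q2, q3, q4}, add states in Sat(full) with some successor in Z. Already a fixed point.
Sat(E[full U E[(r & full) U ~p]]) = {q0, q2, q3, q4}
q2 ∈ Sat(E[full U E[(r & full) U ~p]]) = {q0, q2, q3, q4}, so the formula holds at q2.

Yes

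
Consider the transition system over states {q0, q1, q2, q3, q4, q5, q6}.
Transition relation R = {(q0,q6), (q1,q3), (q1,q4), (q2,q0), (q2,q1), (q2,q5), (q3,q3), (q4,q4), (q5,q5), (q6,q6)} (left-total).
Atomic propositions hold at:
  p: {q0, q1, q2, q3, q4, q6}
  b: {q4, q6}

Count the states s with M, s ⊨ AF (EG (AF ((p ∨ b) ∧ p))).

Sat(p ∨ b) = {q0, q1, q2, q3, q4, q6}
Sat((p ∨ b) ∧ p) = {q0, q1, q2, q3, q4, q6}
AF ((p ∨ b) ∧ p): least fixpoint, start Z0 = {q0, q1, q2, q3, q4, q6}, add states with every successor in Z. Already a fixed point.
Sat(AF ((p ∨ b) ∧ p)) = {q0, q1, q2, q3, q4, q6}
EG (AF ((p ∨ b) ∧ p)): greatest fixpoint, start Z0 = {q0, q1, q2, q3, q4, q6}, keep only states in Sat with some successor in Z. Already a fixed point.
Sat(EG (AF ((p ∨ b) ∧ p))) = {q0, q1, q2, q3, q4, q6}
AF (EG (AF ((p ∨ b) ∧ p))): least fixpoint, start Z0 = {q0, q1, q2, q3, q4, q6}, add states with every successor in Z. Already a fixed point.
Sat(AF (EG (AF ((p ∨ b) ∧ p)))) = {q0, q1, q2, q3, q4, q6}
|Sat(AF (EG (AF ((p ∨ b) ∧ p))))| = |{q0, q1, q2, q3, q4, q6}| = 6.

6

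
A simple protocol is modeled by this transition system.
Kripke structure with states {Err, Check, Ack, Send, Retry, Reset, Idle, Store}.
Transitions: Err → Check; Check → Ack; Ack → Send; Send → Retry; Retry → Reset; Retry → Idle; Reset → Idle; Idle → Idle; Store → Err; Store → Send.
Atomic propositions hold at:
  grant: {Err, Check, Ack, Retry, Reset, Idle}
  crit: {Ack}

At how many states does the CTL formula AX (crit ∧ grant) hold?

1

Sat(crit ∧ grant) = {Ack}
Sat(AX (crit ∧ grant)) = {s : every successor in {Ack}} = {Check}
|Sat(AX (crit ∧ grant))| = |{Check}| = 1.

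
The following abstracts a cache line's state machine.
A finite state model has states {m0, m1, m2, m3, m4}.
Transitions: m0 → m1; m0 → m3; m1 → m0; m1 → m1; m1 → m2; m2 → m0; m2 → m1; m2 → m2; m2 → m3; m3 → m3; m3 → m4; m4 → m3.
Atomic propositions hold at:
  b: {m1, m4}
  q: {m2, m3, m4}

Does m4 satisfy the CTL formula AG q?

AG q: greatest fixpoint, start Z0 = {m2, m3, m4}, keep only states in Sat with every successor in Z. Z1 = {m3, m4}; fixed.
Sat(AG q) = {m3, m4}
m4 ∈ Sat(AG q) = {m3, m4}, so the formula holds at m4.

Yes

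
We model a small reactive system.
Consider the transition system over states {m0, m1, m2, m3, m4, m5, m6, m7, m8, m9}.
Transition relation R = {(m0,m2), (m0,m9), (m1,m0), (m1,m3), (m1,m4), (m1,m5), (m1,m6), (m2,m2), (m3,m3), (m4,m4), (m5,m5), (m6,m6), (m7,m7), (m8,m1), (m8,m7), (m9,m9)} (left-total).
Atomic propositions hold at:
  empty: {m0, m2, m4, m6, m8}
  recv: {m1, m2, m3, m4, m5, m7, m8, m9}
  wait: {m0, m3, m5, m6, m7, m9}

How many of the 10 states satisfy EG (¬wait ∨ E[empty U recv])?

Sat(¬wait) = {m1, m2, m4, m8}
E[empty U recv]: least fixpoint, start Z0 = Sat(recv) = {m1, m2, m3, m4, m5, m7, m8, m9}, add states in Sat(empty) with some successor in Z. Z1 = {m0, m1, m2, m3, m4, m5, m7, m8, m9}; fixed.
Sat(E[empty U recv]) = {m0, m1, m2, m3, m4, m5, m7, m8, m9}
Sat(¬wait ∨ E[empty U recv]) = {m0, m1, m2, m3, m4, m5, m7, m8, m9}
EG (¬wait ∨ E[empty U recv]): greatest fixpoint, start Z0 = {m0, m1, m2, m3, m4, m5, m7, m8, m9}, keep only states in Sat with some successor in Z. Already a fixed point.
Sat(EG (¬wait ∨ E[empty U recv])) = {m0, m1, m2, m3, m4, m5, m7, m8, m9}
|Sat(EG (¬wait ∨ E[empty U recv]))| = |{m0, m1, m2, m3, m4, m5, m7, m8, m9}| = 9.

9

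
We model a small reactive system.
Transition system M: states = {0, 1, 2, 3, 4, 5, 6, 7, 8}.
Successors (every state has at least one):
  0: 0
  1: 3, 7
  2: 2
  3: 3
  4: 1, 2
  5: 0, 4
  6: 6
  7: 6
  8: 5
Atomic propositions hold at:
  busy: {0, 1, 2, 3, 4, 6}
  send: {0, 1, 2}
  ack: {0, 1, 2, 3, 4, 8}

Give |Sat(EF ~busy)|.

Sat(~busy) = {5, 7, 8}
EF ~busy: least fixpoint, start Z0 = {5, 7, 8}, add states with some successor in Z. Z1 = {1, 5, 7, 8}; Z2 = {1, 4, 5, 7, 8}; fixed.
Sat(EF ~busy) = {1, 4, 5, 7, 8}
|Sat(EF ~busy)| = |{1, 4, 5, 7, 8}| = 5.

5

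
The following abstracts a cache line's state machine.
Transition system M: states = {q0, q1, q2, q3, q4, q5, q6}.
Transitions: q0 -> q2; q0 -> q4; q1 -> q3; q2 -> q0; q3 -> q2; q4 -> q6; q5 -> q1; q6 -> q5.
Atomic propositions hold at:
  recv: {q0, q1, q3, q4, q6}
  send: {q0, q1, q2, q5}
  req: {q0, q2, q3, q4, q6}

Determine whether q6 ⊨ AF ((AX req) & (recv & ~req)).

Sat(AX req) = {s : every successor in {q0, q2, q3, q4, q6}} = {q0, q1, q2, q3, q4}
Sat(~req) = {q1, q5}
Sat(recv & ~req) = {q1}
Sat((AX req) & (recv & ~req)) = {q1}
AF ((AX req) & (recv & ~req)): least fixpoint, start Z0 = {q1}, add states with every successor in Z. Z1 = {q1, q5}; Z2 = {q1, q5, q6}; Z3 = {q1, q4, q5, q6}; fixed.
Sat(AF ((AX req) & (recv & ~req))) = {q1, q4, q5, q6}
q6 ∈ Sat(AF ((AX req) & (recv & ~req))) = {q1, q4, q5, q6}, so the formula holds at q6.

Yes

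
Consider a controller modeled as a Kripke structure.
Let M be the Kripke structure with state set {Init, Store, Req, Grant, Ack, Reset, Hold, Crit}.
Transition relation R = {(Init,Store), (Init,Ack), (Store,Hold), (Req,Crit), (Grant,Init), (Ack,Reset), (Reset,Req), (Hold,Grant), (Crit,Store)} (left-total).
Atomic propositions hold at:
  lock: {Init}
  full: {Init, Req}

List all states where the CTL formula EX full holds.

{Grant, Reset}

Sat(EX full) = {s : some successor in {Init, Req}} = {Grant, Reset}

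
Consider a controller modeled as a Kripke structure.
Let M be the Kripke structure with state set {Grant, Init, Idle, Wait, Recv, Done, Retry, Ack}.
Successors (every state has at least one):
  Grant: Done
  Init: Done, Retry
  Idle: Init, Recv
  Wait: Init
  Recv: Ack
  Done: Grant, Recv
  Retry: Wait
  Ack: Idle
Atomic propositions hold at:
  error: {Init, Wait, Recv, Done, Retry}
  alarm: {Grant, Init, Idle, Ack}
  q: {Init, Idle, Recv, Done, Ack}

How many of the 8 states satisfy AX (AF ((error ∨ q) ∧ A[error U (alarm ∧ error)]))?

2

Sat(error ∨ q) = {Init, Idle, Wait, Recv, Done, Retry, Ack}
Sat(alarm ∧ error) = {Init}
A[error U (alarm ∧ error)]: least fixpoint, start Z0 = Sat((alarm ∧ error)) = {Init}, add states in Sat(error) with every successor in Z. Z1 = {Init, Wait}; Z2 = {Init, Wait, Retry}; fixed.
Sat(A[error U (alarm ∧ error)]) = {Init, Wait, Retry}
Sat((error ∨ q) ∧ A[error U (alarm ∧ error)]) = {Init, Wait, Retry}
AF ((error ∨ q) ∧ A[error U (alarm ∧ error)]): least fixpoint, start Z0 = {Init, Wait, Retry}, add states with every successor in Z. Already a fixed point.
Sat(AF ((error ∨ q) ∧ A[error U (alarm ∧ error)])) = {Init, Wait, Retry}
Sat(AX (AF ((error ∨ q) ∧ A[error U (alarm ∧ error)]))) = {s : every successor in {Init, Wait, Retry}} = {Wait, Retry}
|Sat(AX (AF ((error ∨ q) ∧ A[error U (alarm ∧ error)])))| = |{Wait, Retry}| = 2.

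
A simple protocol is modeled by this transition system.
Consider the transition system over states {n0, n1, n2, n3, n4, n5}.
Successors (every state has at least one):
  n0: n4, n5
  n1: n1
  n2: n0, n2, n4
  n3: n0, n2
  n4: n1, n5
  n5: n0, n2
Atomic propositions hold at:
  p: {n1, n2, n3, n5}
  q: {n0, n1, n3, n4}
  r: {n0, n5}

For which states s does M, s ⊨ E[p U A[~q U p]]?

Sat(~q) = {n2, n5}
A[~q U p]: least fixpoint, start Z0 = Sat(p) = {n1, n2, n3, n5}, add states in Sat(~q) with every successor in Z. Already a fixed point.
Sat(A[~q U p]) = {n1, n2, n3, n5}
E[p U A[~q U p]]: least fixpoint, start Z0 = Sat(A[~q U p]) = {n1, n2, n3, n5}, add states in Sat(p) with some successor in Z. Already a fixed point.
Sat(E[p U A[~q U p]]) = {n1, n2, n3, n5}

{n1, n2, n3, n5}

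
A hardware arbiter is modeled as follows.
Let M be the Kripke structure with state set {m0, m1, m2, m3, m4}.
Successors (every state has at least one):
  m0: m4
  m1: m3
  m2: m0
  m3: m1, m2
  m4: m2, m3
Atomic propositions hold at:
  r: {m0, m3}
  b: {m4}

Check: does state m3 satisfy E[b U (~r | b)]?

No

Sat(~r) = {m1, m2, m4}
Sat(~r | b) = {m1, m2, m4}
E[b U (~r | b)]: least fixpoint, start Z0 = Sat((~r | b)) = {m1, m2, m4}, add states in Sat(b) with some successor in Z. Already a fixed point.
Sat(E[b U (~r | b)]) = {m1, m2, m4}
m3 ∉ Sat(E[b U (~r | b)]) = {m1, m2, m4}, so the formula does not hold at m3.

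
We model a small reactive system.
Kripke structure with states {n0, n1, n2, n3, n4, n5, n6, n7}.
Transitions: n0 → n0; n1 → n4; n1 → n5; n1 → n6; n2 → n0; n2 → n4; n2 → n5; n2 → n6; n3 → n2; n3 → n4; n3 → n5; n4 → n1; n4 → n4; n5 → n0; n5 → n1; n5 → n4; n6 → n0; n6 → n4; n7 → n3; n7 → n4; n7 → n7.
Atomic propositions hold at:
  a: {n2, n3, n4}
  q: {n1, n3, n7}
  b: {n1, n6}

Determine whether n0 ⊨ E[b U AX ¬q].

Sat(¬q) = {n0, n2, n4, n5, n6}
Sat(AX ¬q) = {s : every successor in {n0, n2, n4, n5, n6}} = {n0, n1, n2, n3, n6}
E[b U AX ¬q]: least fixpoint, start Z0 = Sat(AX ¬q) = {n0, n1, n2, n3, n6}, add states in Sat(b) with some successor in Z. Already a fixed point.
Sat(E[b U AX ¬q]) = {n0, n1, n2, n3, n6}
n0 ∈ Sat(E[b U AX ¬q]) = {n0, n1, n2, n3, n6}, so the formula holds at n0.

Yes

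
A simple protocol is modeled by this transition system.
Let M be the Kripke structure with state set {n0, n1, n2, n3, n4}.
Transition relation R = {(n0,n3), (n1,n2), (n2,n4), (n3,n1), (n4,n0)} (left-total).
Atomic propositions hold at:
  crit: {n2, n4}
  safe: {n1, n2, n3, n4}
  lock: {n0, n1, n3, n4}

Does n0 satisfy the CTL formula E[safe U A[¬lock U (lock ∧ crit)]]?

Sat(¬lock) = {n2}
Sat(lock ∧ crit) = {n4}
A[¬lock U (lock ∧ crit)]: least fixpoint, start Z0 = Sat((lock ∧ crit)) = {n4}, add states in Sat(¬lock) with every successor in Z. Z1 = {n2, n4}; fixed.
Sat(A[¬lock U (lock ∧ crit)]) = {n2, n4}
E[safe U A[¬lock U (lock ∧ crit)]]: least fixpoint, start Z0 = Sat(A[¬lock U (lock ∧ crit)]) = {n2, n4}, add states in Sat(safe) with some successor in Z. Z1 = {n1, n2, n4}; Z2 = {n1, n2, n3, n4}; fixed.
Sat(E[safe U A[¬lock U (lock ∧ crit)]]) = {n1, n2, n3, n4}
n0 ∉ Sat(E[safe U A[¬lock U (lock ∧ crit)]]) = {n1, n2, n3, n4}, so the formula does not hold at n0.

No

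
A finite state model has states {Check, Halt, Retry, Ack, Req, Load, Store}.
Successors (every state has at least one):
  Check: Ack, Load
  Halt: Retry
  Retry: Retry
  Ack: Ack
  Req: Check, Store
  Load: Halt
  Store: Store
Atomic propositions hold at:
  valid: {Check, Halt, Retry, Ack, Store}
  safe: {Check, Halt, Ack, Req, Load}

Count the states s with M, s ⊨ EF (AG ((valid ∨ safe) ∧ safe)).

3

Sat(valid ∨ safe) = {Check, Halt, Retry, Ack, Req, Load, Store}
Sat((valid ∨ safe) ∧ safe) = {Check, Halt, Ack, Req, Load}
AG ((valid ∨ safe) ∧ safe): greatest fixpoint, start Z0 = {Check, Halt, Ack, Req, Load}, keep only states in Sat with every successor in Z. Z1 = {Check, Ack, Load}; Z2 = {Check, Ack}; Z3 = {Ack}; fixed.
Sat(AG ((valid ∨ safe) ∧ safe)) = {Ack}
EF (AG ((valid ∨ safe) ∧ safe)): least fixpoint, start Z0 = {Ack}, add states with some successor in Z. Z1 = {Check, Ack}; Z2 = {Check, Ack, Req}; fixed.
Sat(EF (AG ((valid ∨ safe) ∧ safe))) = {Check, Ack, Req}
|Sat(EF (AG ((valid ∨ safe) ∧ safe)))| = |{Check, Ack, Req}| = 3.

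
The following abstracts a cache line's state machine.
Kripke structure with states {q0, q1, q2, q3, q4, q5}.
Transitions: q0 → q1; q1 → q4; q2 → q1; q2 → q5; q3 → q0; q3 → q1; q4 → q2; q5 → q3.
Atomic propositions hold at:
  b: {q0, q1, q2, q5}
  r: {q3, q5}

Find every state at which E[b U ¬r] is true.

Sat(¬r) = {q0, q1, q2, q4}
E[b U ¬r]: least fixpoint, start Z0 = Sat(¬r) = {q0, q1, q2, q4}, add states in Sat(b) with some successor in Z. Already a fixed point.
Sat(E[b U ¬r]) = {q0, q1, q2, q4}

{q0, q1, q2, q4}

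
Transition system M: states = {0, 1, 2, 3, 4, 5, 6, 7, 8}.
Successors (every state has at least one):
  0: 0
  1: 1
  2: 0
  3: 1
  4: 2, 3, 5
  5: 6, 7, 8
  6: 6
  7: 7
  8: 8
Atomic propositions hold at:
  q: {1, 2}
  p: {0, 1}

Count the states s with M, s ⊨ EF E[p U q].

4

E[p U q]: least fixpoint, start Z0 = Sat(q) = {1, 2}, add states in Sat(p) with some successor in Z. Already a fixed point.
Sat(E[p U q]) = {1, 2}
EF E[p U q]: least fixpoint, start Z0 = {1, 2}, add states with some successor in Z. Z1 = {1, 2, 3, 4}; fixed.
Sat(EF E[p U q]) = {1, 2, 3, 4}
|Sat(EF E[p U q])| = |{1, 2, 3, 4}| = 4.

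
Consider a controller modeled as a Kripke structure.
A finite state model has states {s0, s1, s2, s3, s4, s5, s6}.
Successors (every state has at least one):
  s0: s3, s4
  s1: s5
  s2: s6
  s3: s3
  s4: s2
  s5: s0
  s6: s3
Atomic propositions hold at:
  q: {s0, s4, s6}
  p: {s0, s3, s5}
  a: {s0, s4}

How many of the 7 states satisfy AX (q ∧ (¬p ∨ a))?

Sat(¬p) = {s1, s2, s4, s6}
Sat(¬p ∨ a) = {s0, s1, s2, s4, s6}
Sat(q ∧ (¬p ∨ a)) = {s0, s4, s6}
Sat(AX (q ∧ (¬p ∨ a))) = {s : every successor in {s0, s4, s6}} = {s2, s5}
|Sat(AX (q ∧ (¬p ∨ a)))| = |{s2, s5}| = 2.

2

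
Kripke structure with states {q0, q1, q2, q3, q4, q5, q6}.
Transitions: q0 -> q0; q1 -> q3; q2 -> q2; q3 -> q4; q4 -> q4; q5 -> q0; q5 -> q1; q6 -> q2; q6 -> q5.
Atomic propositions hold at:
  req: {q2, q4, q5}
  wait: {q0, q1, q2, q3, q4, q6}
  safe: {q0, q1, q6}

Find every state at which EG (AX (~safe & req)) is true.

Sat(~safe) = {q2, q3, q4, q5}
Sat(~safe & req) = {q2, q4, q5}
Sat(AX (~safe & req)) = {s : every successor in {q2, q4, q5}} = {q2, q3, q4, q6}
EG (AX (~safe & req)): greatest fixpoint, start Z0 = {q2, q3, q4, q6}, keep only states in Sat with some successor in Z. Already a fixed point.
Sat(EG (AX (~safe & req))) = {q2, q3, q4, q6}

{q2, q3, q4, q6}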